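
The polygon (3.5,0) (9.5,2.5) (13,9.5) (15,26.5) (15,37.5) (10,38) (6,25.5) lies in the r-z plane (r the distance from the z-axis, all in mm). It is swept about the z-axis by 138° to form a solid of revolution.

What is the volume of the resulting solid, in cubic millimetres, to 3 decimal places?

Profile (r,z), 7 vertices: (3.5,0) (9.5,2.5) (13,9.5) (15,26.5) (15,37.5) (10,38) (6,25.5)
edge 0: (3.5,0)→(9.5,2.5)  cross = 3.5·2.5 − 9.5·0 = 8.7500; (r_i+r_j)·cross = 13·8.7500 = 113.7500
edge 1: (9.5,2.5)→(13,9.5)  cross = 9.5·9.5 − 13·2.5 = 57.7500; (r_i+r_j)·cross = 22.5·57.7500 = 1299.3750
edge 2: (13,9.5)→(15,26.5)  cross = 13·26.5 − 15·9.5 = 202.0000; (r_i+r_j)·cross = 28·202.0000 = 5656.0000
edge 3: (15,26.5)→(15,37.5)  cross = 15·37.5 − 15·26.5 = 165.0000; (r_i+r_j)·cross = 30·165.0000 = 4950.0000
edge 4: (15,37.5)→(10,38)  cross = 15·38 − 10·37.5 = 195.0000; (r_i+r_j)·cross = 25·195.0000 = 4875.0000
edge 5: (10,38)→(6,25.5)  cross = 10·25.5 − 6·38 = 27.0000; (r_i+r_j)·cross = 16·27.0000 = 432.0000
edge 6: (6,25.5)→(3.5,0)  cross = 6·0 − 3.5·25.5 = -89.2500; (r_i+r_j)·cross = 9.5·-89.2500 = -847.8750
Σcross = 566.2500 → A = |Σcross|/2 = 283.1250 mm²
Σ(r_i+r_j)·cross = 16478.2500 → first moment M = |Σ|/6 = 2746.3750
R_c = M/A = 2746.3750/283.1250 = 9.7002 mm
θ = 138° = 2.408554 rad
V = θ·R_c·A = 2.408554·9.7002·283.1250 = 6614.794 mm³

Volume = 6614.794 mm³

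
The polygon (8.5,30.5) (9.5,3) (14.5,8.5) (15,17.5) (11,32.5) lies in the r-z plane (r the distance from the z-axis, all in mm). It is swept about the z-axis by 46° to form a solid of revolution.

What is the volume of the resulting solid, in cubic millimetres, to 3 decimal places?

Volume = 1162.429 mm³

Profile (r,z), 5 vertices: (8.5,30.5) (9.5,3) (14.5,8.5) (15,17.5) (11,32.5)
edge 0: (8.5,30.5)→(9.5,3)  cross = 8.5·3 − 9.5·30.5 = -264.2500; (r_i+r_j)·cross = 18·-264.2500 = -4756.5000
edge 1: (9.5,3)→(14.5,8.5)  cross = 9.5·8.5 − 14.5·3 = 37.2500; (r_i+r_j)·cross = 24·37.2500 = 894.0000
edge 2: (14.5,8.5)→(15,17.5)  cross = 14.5·17.5 − 15·8.5 = 126.2500; (r_i+r_j)·cross = 29.5·126.2500 = 3724.3750
edge 3: (15,17.5)→(11,32.5)  cross = 15·32.5 − 11·17.5 = 295.0000; (r_i+r_j)·cross = 26·295.0000 = 7670.0000
edge 4: (11,32.5)→(8.5,30.5)  cross = 11·30.5 − 8.5·32.5 = 59.2500; (r_i+r_j)·cross = 19.5·59.2500 = 1155.3750
Σcross = 253.5000 → A = |Σcross|/2 = 126.7500 mm²
Σ(r_i+r_j)·cross = 8687.2500 → first moment M = |Σ|/6 = 1447.8750
R_c = M/A = 1447.8750/126.7500 = 11.4231 mm
θ = 46° = 0.802851 rad
V = θ·R_c·A = 0.802851·11.4231·126.7500 = 1162.429 mm³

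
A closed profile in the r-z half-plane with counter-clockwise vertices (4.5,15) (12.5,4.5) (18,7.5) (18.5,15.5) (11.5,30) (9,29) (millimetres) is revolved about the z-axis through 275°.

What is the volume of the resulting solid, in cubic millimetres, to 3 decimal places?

Volume = 12262.920 mm³

Profile (r,z), 6 vertices: (4.5,15) (12.5,4.5) (18,7.5) (18.5,15.5) (11.5,30) (9,29)
edge 0: (4.5,15)→(12.5,4.5)  cross = 4.5·4.5 − 12.5·15 = -167.2500; (r_i+r_j)·cross = 17·-167.2500 = -2843.2500
edge 1: (12.5,4.5)→(18,7.5)  cross = 12.5·7.5 − 18·4.5 = 12.7500; (r_i+r_j)·cross = 30.5·12.7500 = 388.8750
edge 2: (18,7.5)→(18.5,15.5)  cross = 18·15.5 − 18.5·7.5 = 140.2500; (r_i+r_j)·cross = 36.5·140.2500 = 5119.1250
edge 3: (18.5,15.5)→(11.5,30)  cross = 18.5·30 − 11.5·15.5 = 376.7500; (r_i+r_j)·cross = 30·376.7500 = 11302.5000
edge 4: (11.5,30)→(9,29)  cross = 11.5·29 − 9·30 = 63.5000; (r_i+r_j)·cross = 20.5·63.5000 = 1301.7500
edge 5: (9,29)→(4.5,15)  cross = 9·15 − 4.5·29 = 4.5000; (r_i+r_j)·cross = 13.5·4.5000 = 60.7500
Σcross = 430.5000 → A = |Σcross|/2 = 215.2500 mm²
Σ(r_i+r_j)·cross = 15329.7500 → first moment M = |Σ|/6 = 2554.9583
R_c = M/A = 2554.9583/215.2500 = 11.8697 mm
θ = 275° = 4.799655 rad
V = θ·R_c·A = 4.799655·11.8697·215.2500 = 12262.920 mm³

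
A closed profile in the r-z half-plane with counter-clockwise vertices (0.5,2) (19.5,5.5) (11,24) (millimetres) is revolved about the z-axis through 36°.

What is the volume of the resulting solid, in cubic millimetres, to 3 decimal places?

Profile (r,z), 3 vertices: (0.5,2) (19.5,5.5) (11,24)
edge 0: (0.5,2)→(19.5,5.5)  cross = 0.5·5.5 − 19.5·2 = -36.2500; (r_i+r_j)·cross = 20·-36.2500 = -725.0000
edge 1: (19.5,5.5)→(11,24)  cross = 19.5·24 − 11·5.5 = 407.5000; (r_i+r_j)·cross = 30.5·407.5000 = 12428.7500
edge 2: (11,24)→(0.5,2)  cross = 11·2 − 0.5·24 = 10.0000; (r_i+r_j)·cross = 11.5·10.0000 = 115.0000
Σcross = 381.2500 → A = |Σcross|/2 = 190.6250 mm²
Σ(r_i+r_j)·cross = 11818.7500 → first moment M = |Σ|/6 = 1969.7917
R_c = M/A = 1969.7917/190.6250 = 10.3333 mm
θ = 36° = 0.628319 rad
V = θ·R_c·A = 0.628319·10.3333·190.6250 = 1237.657 mm³

Volume = 1237.657 mm³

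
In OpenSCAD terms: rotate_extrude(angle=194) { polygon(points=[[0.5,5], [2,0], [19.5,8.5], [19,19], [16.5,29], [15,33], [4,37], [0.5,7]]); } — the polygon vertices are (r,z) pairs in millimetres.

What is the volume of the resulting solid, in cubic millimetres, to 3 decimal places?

Profile (r,z), 8 vertices: (0.5,5) (2,0) (19.5,8.5) (19,19) (16.5,29) (15,33) (4,37) (0.5,7)
edge 0: (0.5,5)→(2,0)  cross = 0.5·0 − 2·5 = -10.0000; (r_i+r_j)·cross = 2.5·-10.0000 = -25.0000
edge 1: (2,0)→(19.5,8.5)  cross = 2·8.5 − 19.5·0 = 17.0000; (r_i+r_j)·cross = 21.5·17.0000 = 365.5000
edge 2: (19.5,8.5)→(19,19)  cross = 19.5·19 − 19·8.5 = 209.0000; (r_i+r_j)·cross = 38.5·209.0000 = 8046.5000
edge 3: (19,19)→(16.5,29)  cross = 19·29 − 16.5·19 = 237.5000; (r_i+r_j)·cross = 35.5·237.5000 = 8431.2500
edge 4: (16.5,29)→(15,33)  cross = 16.5·33 − 15·29 = 109.5000; (r_i+r_j)·cross = 31.5·109.5000 = 3449.2500
edge 5: (15,33)→(4,37)  cross = 15·37 − 4·33 = 423.0000; (r_i+r_j)·cross = 19·423.0000 = 8037.0000
edge 6: (4,37)→(0.5,7)  cross = 4·7 − 0.5·37 = 9.5000; (r_i+r_j)·cross = 4.5·9.5000 = 42.7500
edge 7: (0.5,7)→(0.5,5)  cross = 0.5·5 − 0.5·7 = -1.0000; (r_i+r_j)·cross = 1·-1.0000 = -1.0000
Σcross = 994.5000 → A = |Σcross|/2 = 497.2500 mm²
Σ(r_i+r_j)·cross = 28346.2500 → first moment M = |Σ|/6 = 4724.3750
R_c = M/A = 4724.3750/497.2500 = 9.5010 mm
θ = 194° = 3.385939 rad
V = θ·R_c·A = 3.385939·9.5010·497.2500 = 15996.444 mm³

Volume = 15996.444 mm³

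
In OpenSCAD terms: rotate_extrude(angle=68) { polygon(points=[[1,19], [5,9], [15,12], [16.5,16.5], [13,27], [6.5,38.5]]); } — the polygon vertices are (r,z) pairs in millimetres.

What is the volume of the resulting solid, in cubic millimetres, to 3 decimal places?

Profile (r,z), 6 vertices: (1,19) (5,9) (15,12) (16.5,16.5) (13,27) (6.5,38.5)
edge 0: (1,19)→(5,9)  cross = 1·9 − 5·19 = -86.0000; (r_i+r_j)·cross = 6·-86.0000 = -516.0000
edge 1: (5,9)→(15,12)  cross = 5·12 − 15·9 = -75.0000; (r_i+r_j)·cross = 20·-75.0000 = -1500.0000
edge 2: (15,12)→(16.5,16.5)  cross = 15·16.5 − 16.5·12 = 49.5000; (r_i+r_j)·cross = 31.5·49.5000 = 1559.2500
edge 3: (16.5,16.5)→(13,27)  cross = 16.5·27 − 13·16.5 = 231.0000; (r_i+r_j)·cross = 29.5·231.0000 = 6814.5000
edge 4: (13,27)→(6.5,38.5)  cross = 13·38.5 − 6.5·27 = 325.0000; (r_i+r_j)·cross = 19.5·325.0000 = 6337.5000
edge 5: (6.5,38.5)→(1,19)  cross = 6.5·19 − 1·38.5 = 85.0000; (r_i+r_j)·cross = 7.5·85.0000 = 637.5000
Σcross = 529.5000 → A = |Σcross|/2 = 264.7500 mm²
Σ(r_i+r_j)·cross = 13332.7500 → first moment M = |Σ|/6 = 2222.1250
R_c = M/A = 2222.1250/264.7500 = 8.3933 mm
θ = 68° = 1.186824 rad
V = θ·R_c·A = 1.186824·8.3933·264.7500 = 2637.271 mm³

Volume = 2637.271 mm³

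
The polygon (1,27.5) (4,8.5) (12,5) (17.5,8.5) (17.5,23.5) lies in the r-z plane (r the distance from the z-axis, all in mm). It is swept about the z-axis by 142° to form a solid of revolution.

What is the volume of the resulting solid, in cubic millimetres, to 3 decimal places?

Profile (r,z), 5 vertices: (1,27.5) (4,8.5) (12,5) (17.5,8.5) (17.5,23.5)
edge 0: (1,27.5)→(4,8.5)  cross = 1·8.5 − 4·27.5 = -101.5000; (r_i+r_j)·cross = 5·-101.5000 = -507.5000
edge 1: (4,8.5)→(12,5)  cross = 4·5 − 12·8.5 = -82.0000; (r_i+r_j)·cross = 16·-82.0000 = -1312.0000
edge 2: (12,5)→(17.5,8.5)  cross = 12·8.5 − 17.5·5 = 14.5000; (r_i+r_j)·cross = 29.5·14.5000 = 427.7500
edge 3: (17.5,8.5)→(17.5,23.5)  cross = 17.5·23.5 − 17.5·8.5 = 262.5000; (r_i+r_j)·cross = 35·262.5000 = 9187.5000
edge 4: (17.5,23.5)→(1,27.5)  cross = 17.5·27.5 − 1·23.5 = 457.7500; (r_i+r_j)·cross = 18.5·457.7500 = 8468.3750
Σcross = 551.2500 → A = |Σcross|/2 = 275.6250 mm²
Σ(r_i+r_j)·cross = 16264.1250 → first moment M = |Σ|/6 = 2710.6875
R_c = M/A = 2710.6875/275.6250 = 9.8347 mm
θ = 142° = 2.478368 rad
V = θ·R_c·A = 2.478368·9.8347·275.6250 = 6718.080 mm³

Volume = 6718.080 mm³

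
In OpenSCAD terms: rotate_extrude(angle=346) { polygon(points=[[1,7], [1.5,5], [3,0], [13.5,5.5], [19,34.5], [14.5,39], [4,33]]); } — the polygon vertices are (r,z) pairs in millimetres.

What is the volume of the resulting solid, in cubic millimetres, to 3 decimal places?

Profile (r,z), 7 vertices: (1,7) (1.5,5) (3,0) (13.5,5.5) (19,34.5) (14.5,39) (4,33)
edge 0: (1,7)→(1.5,5)  cross = 1·5 − 1.5·7 = -5.5000; (r_i+r_j)·cross = 2.5·-5.5000 = -13.7500
edge 1: (1.5,5)→(3,0)  cross = 1.5·0 − 3·5 = -15.0000; (r_i+r_j)·cross = 4.5·-15.0000 = -67.5000
edge 2: (3,0)→(13.5,5.5)  cross = 3·5.5 − 13.5·0 = 16.5000; (r_i+r_j)·cross = 16.5·16.5000 = 272.2500
edge 3: (13.5,5.5)→(19,34.5)  cross = 13.5·34.5 − 19·5.5 = 361.2500; (r_i+r_j)·cross = 32.5·361.2500 = 11740.6250
edge 4: (19,34.5)→(14.5,39)  cross = 19·39 − 14.5·34.5 = 240.7500; (r_i+r_j)·cross = 33.5·240.7500 = 8065.1250
edge 5: (14.5,39)→(4,33)  cross = 14.5·33 − 4·39 = 322.5000; (r_i+r_j)·cross = 18.5·322.5000 = 5966.2500
edge 6: (4,33)→(1,7)  cross = 4·7 − 1·33 = -5.0000; (r_i+r_j)·cross = 5·-5.0000 = -25.0000
Σcross = 915.5000 → A = |Σcross|/2 = 457.7500 mm²
Σ(r_i+r_j)·cross = 25938.0000 → first moment M = |Σ|/6 = 4323.0000
R_c = M/A = 4323.0000/457.7500 = 9.4440 mm
θ = 346° = 6.038839 rad
V = θ·R_c·A = 6.038839·9.4440·457.7500 = 26105.902 mm³

Volume = 26105.902 mm³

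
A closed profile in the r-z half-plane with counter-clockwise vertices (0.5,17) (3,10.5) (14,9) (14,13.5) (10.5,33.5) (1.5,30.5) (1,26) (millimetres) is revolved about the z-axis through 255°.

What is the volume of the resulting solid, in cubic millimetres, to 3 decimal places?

Profile (r,z), 7 vertices: (0.5,17) (3,10.5) (14,9) (14,13.5) (10.5,33.5) (1.5,30.5) (1,26)
edge 0: (0.5,17)→(3,10.5)  cross = 0.5·10.5 − 3·17 = -45.7500; (r_i+r_j)·cross = 3.5·-45.7500 = -160.1250
edge 1: (3,10.5)→(14,9)  cross = 3·9 − 14·10.5 = -120.0000; (r_i+r_j)·cross = 17·-120.0000 = -2040.0000
edge 2: (14,9)→(14,13.5)  cross = 14·13.5 − 14·9 = 63.0000; (r_i+r_j)·cross = 28·63.0000 = 1764.0000
edge 3: (14,13.5)→(10.5,33.5)  cross = 14·33.5 − 10.5·13.5 = 327.2500; (r_i+r_j)·cross = 24.5·327.2500 = 8017.6250
edge 4: (10.5,33.5)→(1.5,30.5)  cross = 10.5·30.5 − 1.5·33.5 = 270.0000; (r_i+r_j)·cross = 12·270.0000 = 3240.0000
edge 5: (1.5,30.5)→(1,26)  cross = 1.5·26 − 1·30.5 = 8.5000; (r_i+r_j)·cross = 2.5·8.5000 = 21.2500
edge 6: (1,26)→(0.5,17)  cross = 1·17 − 0.5·26 = 4.0000; (r_i+r_j)·cross = 1.5·4.0000 = 6.0000
Σcross = 507.0000 → A = |Σcross|/2 = 253.5000 mm²
Σ(r_i+r_j)·cross = 10848.7500 → first moment M = |Σ|/6 = 1808.1250
R_c = M/A = 1808.1250/253.5000 = 7.1326 mm
θ = 255° = 4.450590 rad
V = θ·R_c·A = 4.450590·7.1326·253.5000 = 8047.222 mm³

Volume = 8047.222 mm³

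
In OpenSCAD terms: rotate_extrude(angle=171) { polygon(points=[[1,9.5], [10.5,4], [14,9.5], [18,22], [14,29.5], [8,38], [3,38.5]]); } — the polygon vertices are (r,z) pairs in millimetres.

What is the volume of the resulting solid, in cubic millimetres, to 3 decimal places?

Profile (r,z), 7 vertices: (1,9.5) (10.5,4) (14,9.5) (18,22) (14,29.5) (8,38) (3,38.5)
edge 0: (1,9.5)→(10.5,4)  cross = 1·4 − 10.5·9.5 = -95.7500; (r_i+r_j)·cross = 11.5·-95.7500 = -1101.1250
edge 1: (10.5,4)→(14,9.5)  cross = 10.5·9.5 − 14·4 = 43.7500; (r_i+r_j)·cross = 24.5·43.7500 = 1071.8750
edge 2: (14,9.5)→(18,22)  cross = 14·22 − 18·9.5 = 137.0000; (r_i+r_j)·cross = 32·137.0000 = 4384.0000
edge 3: (18,22)→(14,29.5)  cross = 18·29.5 − 14·22 = 223.0000; (r_i+r_j)·cross = 32·223.0000 = 7136.0000
edge 4: (14,29.5)→(8,38)  cross = 14·38 − 8·29.5 = 296.0000; (r_i+r_j)·cross = 22·296.0000 = 6512.0000
edge 5: (8,38)→(3,38.5)  cross = 8·38.5 − 3·38 = 194.0000; (r_i+r_j)·cross = 11·194.0000 = 2134.0000
edge 6: (3,38.5)→(1,9.5)  cross = 3·9.5 − 1·38.5 = -10.0000; (r_i+r_j)·cross = 4·-10.0000 = -40.0000
Σcross = 788.0000 → A = |Σcross|/2 = 394.0000 mm²
Σ(r_i+r_j)·cross = 20096.7500 → first moment M = |Σ|/6 = 3349.4583
R_c = M/A = 3349.4583/394.0000 = 8.5012 mm
θ = 171° = 2.984513 rad
V = θ·R_c·A = 2.984513·8.5012·394.0000 = 9996.502 mm³

Volume = 9996.502 mm³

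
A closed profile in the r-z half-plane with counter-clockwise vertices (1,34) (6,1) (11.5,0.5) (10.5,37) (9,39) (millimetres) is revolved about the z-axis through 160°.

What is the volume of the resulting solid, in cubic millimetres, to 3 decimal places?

Volume = 5509.423 mm³

Profile (r,z), 5 vertices: (1,34) (6,1) (11.5,0.5) (10.5,37) (9,39)
edge 0: (1,34)→(6,1)  cross = 1·1 − 6·34 = -203.0000; (r_i+r_j)·cross = 7·-203.0000 = -1421.0000
edge 1: (6,1)→(11.5,0.5)  cross = 6·0.5 − 11.5·1 = -8.5000; (r_i+r_j)·cross = 17.5·-8.5000 = -148.7500
edge 2: (11.5,0.5)→(10.5,37)  cross = 11.5·37 − 10.5·0.5 = 420.2500; (r_i+r_j)·cross = 22·420.2500 = 9245.5000
edge 3: (10.5,37)→(9,39)  cross = 10.5·39 − 9·37 = 76.5000; (r_i+r_j)·cross = 19.5·76.5000 = 1491.7500
edge 4: (9,39)→(1,34)  cross = 9·34 − 1·39 = 267.0000; (r_i+r_j)·cross = 10·267.0000 = 2670.0000
Σcross = 552.2500 → A = |Σcross|/2 = 276.1250 mm²
Σ(r_i+r_j)·cross = 11837.5000 → first moment M = |Σ|/6 = 1972.9167
R_c = M/A = 1972.9167/276.1250 = 7.1450 mm
θ = 160° = 2.792527 rad
V = θ·R_c·A = 2.792527·7.1450·276.1250 = 5509.423 mm³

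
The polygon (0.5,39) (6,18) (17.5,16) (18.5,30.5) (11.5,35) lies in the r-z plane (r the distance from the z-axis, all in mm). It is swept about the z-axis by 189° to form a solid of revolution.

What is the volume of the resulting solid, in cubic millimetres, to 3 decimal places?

Profile (r,z), 5 vertices: (0.5,39) (6,18) (17.5,16) (18.5,30.5) (11.5,35)
edge 0: (0.5,39)→(6,18)  cross = 0.5·18 − 6·39 = -225.0000; (r_i+r_j)·cross = 6.5·-225.0000 = -1462.5000
edge 1: (6,18)→(17.5,16)  cross = 6·16 − 17.5·18 = -219.0000; (r_i+r_j)·cross = 23.5·-219.0000 = -5146.5000
edge 2: (17.5,16)→(18.5,30.5)  cross = 17.5·30.5 − 18.5·16 = 237.7500; (r_i+r_j)·cross = 36·237.7500 = 8559.0000
edge 3: (18.5,30.5)→(11.5,35)  cross = 18.5·35 − 11.5·30.5 = 296.7500; (r_i+r_j)·cross = 30·296.7500 = 8902.5000
edge 4: (11.5,35)→(0.5,39)  cross = 11.5·39 − 0.5·35 = 431.0000; (r_i+r_j)·cross = 12·431.0000 = 5172.0000
Σcross = 521.5000 → A = |Σcross|/2 = 260.7500 mm²
Σ(r_i+r_j)·cross = 16024.5000 → first moment M = |Σ|/6 = 2670.7500
R_c = M/A = 2670.7500/260.7500 = 10.2426 mm
θ = 189° = 3.298672 rad
V = θ·R_c·A = 3.298672·10.2426·260.7500 = 8809.929 mm³

Volume = 8809.929 mm³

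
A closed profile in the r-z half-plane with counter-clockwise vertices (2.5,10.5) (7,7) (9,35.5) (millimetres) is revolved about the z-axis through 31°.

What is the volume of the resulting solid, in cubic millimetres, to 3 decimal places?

Volume = 225.630 mm³

Profile (r,z), 3 vertices: (2.5,10.5) (7,7) (9,35.5)
edge 0: (2.5,10.5)→(7,7)  cross = 2.5·7 − 7·10.5 = -56.0000; (r_i+r_j)·cross = 9.5·-56.0000 = -532.0000
edge 1: (7,7)→(9,35.5)  cross = 7·35.5 − 9·7 = 185.5000; (r_i+r_j)·cross = 16·185.5000 = 2968.0000
edge 2: (9,35.5)→(2.5,10.5)  cross = 9·10.5 − 2.5·35.5 = 5.7500; (r_i+r_j)·cross = 11.5·5.7500 = 66.1250
Σcross = 135.2500 → A = |Σcross|/2 = 67.6250 mm²
Σ(r_i+r_j)·cross = 2502.1250 → first moment M = |Σ|/6 = 417.0208
R_c = M/A = 417.0208/67.6250 = 6.1667 mm
θ = 31° = 0.541052 rad
V = θ·R_c·A = 0.541052·6.1667·67.6250 = 225.630 mm³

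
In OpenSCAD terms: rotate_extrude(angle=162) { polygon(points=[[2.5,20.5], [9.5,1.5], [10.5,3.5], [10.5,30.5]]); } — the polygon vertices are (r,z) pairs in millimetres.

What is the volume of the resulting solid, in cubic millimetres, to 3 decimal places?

Profile (r,z), 4 vertices: (2.5,20.5) (9.5,1.5) (10.5,3.5) (10.5,30.5)
edge 0: (2.5,20.5)→(9.5,1.5)  cross = 2.5·1.5 − 9.5·20.5 = -191.0000; (r_i+r_j)·cross = 12·-191.0000 = -2292.0000
edge 1: (9.5,1.5)→(10.5,3.5)  cross = 9.5·3.5 − 10.5·1.5 = 17.5000; (r_i+r_j)·cross = 20·17.5000 = 350.0000
edge 2: (10.5,3.5)→(10.5,30.5)  cross = 10.5·30.5 − 10.5·3.5 = 283.5000; (r_i+r_j)·cross = 21·283.5000 = 5953.5000
edge 3: (10.5,30.5)→(2.5,20.5)  cross = 10.5·20.5 − 2.5·30.5 = 139.0000; (r_i+r_j)·cross = 13·139.0000 = 1807.0000
Σcross = 249.0000 → A = |Σcross|/2 = 124.5000 mm²
Σ(r_i+r_j)·cross = 5818.5000 → first moment M = |Σ|/6 = 969.7500
R_c = M/A = 969.7500/124.5000 = 7.7892 mm
θ = 162° = 2.827433 rad
V = θ·R_c·A = 2.827433·7.7892·124.5000 = 2741.904 mm³

Volume = 2741.904 mm³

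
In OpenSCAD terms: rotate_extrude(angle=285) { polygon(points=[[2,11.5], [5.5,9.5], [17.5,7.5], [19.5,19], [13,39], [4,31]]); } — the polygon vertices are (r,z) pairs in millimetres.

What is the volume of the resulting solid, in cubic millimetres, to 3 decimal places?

Profile (r,z), 6 vertices: (2,11.5) (5.5,9.5) (17.5,7.5) (19.5,19) (13,39) (4,31)
edge 0: (2,11.5)→(5.5,9.5)  cross = 2·9.5 − 5.5·11.5 = -44.2500; (r_i+r_j)·cross = 7.5·-44.2500 = -331.8750
edge 1: (5.5,9.5)→(17.5,7.5)  cross = 5.5·7.5 − 17.5·9.5 = -125.0000; (r_i+r_j)·cross = 23·-125.0000 = -2875.0000
edge 2: (17.5,7.5)→(19.5,19)  cross = 17.5·19 − 19.5·7.5 = 186.2500; (r_i+r_j)·cross = 37·186.2500 = 6891.2500
edge 3: (19.5,19)→(13,39)  cross = 19.5·39 − 13·19 = 513.5000; (r_i+r_j)·cross = 32.5·513.5000 = 16688.7500
edge 4: (13,39)→(4,31)  cross = 13·31 − 4·39 = 247.0000; (r_i+r_j)·cross = 17·247.0000 = 4199.0000
edge 5: (4,31)→(2,11.5)  cross = 4·11.5 − 2·31 = -16.0000; (r_i+r_j)·cross = 6·-16.0000 = -96.0000
Σcross = 761.5000 → A = |Σcross|/2 = 380.7500 mm²
Σ(r_i+r_j)·cross = 24476.1250 → first moment M = |Σ|/6 = 4079.3542
R_c = M/A = 4079.3542/380.7500 = 10.7140 mm
θ = 285° = 4.974188 rad
V = θ·R_c·A = 4.974188·10.7140·380.7500 = 20291.476 mm³

Volume = 20291.476 mm³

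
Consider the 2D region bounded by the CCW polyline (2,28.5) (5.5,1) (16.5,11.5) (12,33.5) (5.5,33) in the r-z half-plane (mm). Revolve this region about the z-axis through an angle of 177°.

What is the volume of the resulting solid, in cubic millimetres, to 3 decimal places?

Volume = 8276.312 mm³

Profile (r,z), 5 vertices: (2,28.5) (5.5,1) (16.5,11.5) (12,33.5) (5.5,33)
edge 0: (2,28.5)→(5.5,1)  cross = 2·1 − 5.5·28.5 = -154.7500; (r_i+r_j)·cross = 7.5·-154.7500 = -1160.6250
edge 1: (5.5,1)→(16.5,11.5)  cross = 5.5·11.5 − 16.5·1 = 46.7500; (r_i+r_j)·cross = 22·46.7500 = 1028.5000
edge 2: (16.5,11.5)→(12,33.5)  cross = 16.5·33.5 − 12·11.5 = 414.7500; (r_i+r_j)·cross = 28.5·414.7500 = 11820.3750
edge 3: (12,33.5)→(5.5,33)  cross = 12·33 − 5.5·33.5 = 211.7500; (r_i+r_j)·cross = 17.5·211.7500 = 3705.6250
edge 4: (5.5,33)→(2,28.5)  cross = 5.5·28.5 − 2·33 = 90.7500; (r_i+r_j)·cross = 7.5·90.7500 = 680.6250
Σcross = 609.2500 → A = |Σcross|/2 = 304.6250 mm²
Σ(r_i+r_j)·cross = 16074.5000 → first moment M = |Σ|/6 = 2679.0833
R_c = M/A = 2679.0833/304.6250 = 8.7947 mm
θ = 177° = 3.089233 rad
V = θ·R_c·A = 3.089233·8.7947·304.6250 = 8276.312 mm³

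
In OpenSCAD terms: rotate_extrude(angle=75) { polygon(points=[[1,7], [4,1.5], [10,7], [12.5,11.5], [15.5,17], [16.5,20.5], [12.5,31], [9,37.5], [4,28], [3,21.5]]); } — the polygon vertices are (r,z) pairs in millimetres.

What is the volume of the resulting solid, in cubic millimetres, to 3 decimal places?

Volume = 3411.928 mm³

Profile (r,z), 10 vertices: (1,7) (4,1.5) (10,7) (12.5,11.5) (15.5,17) (16.5,20.5) (12.5,31) (9,37.5) (4,28) (3,21.5)
edge 0: (1,7)→(4,1.5)  cross = 1·1.5 − 4·7 = -26.5000; (r_i+r_j)·cross = 5·-26.5000 = -132.5000
edge 1: (4,1.5)→(10,7)  cross = 4·7 − 10·1.5 = 13.0000; (r_i+r_j)·cross = 14·13.0000 = 182.0000
edge 2: (10,7)→(12.5,11.5)  cross = 10·11.5 − 12.5·7 = 27.5000; (r_i+r_j)·cross = 22.5·27.5000 = 618.7500
edge 3: (12.5,11.5)→(15.5,17)  cross = 12.5·17 − 15.5·11.5 = 34.2500; (r_i+r_j)·cross = 28·34.2500 = 959.0000
edge 4: (15.5,17)→(16.5,20.5)  cross = 15.5·20.5 − 16.5·17 = 37.2500; (r_i+r_j)·cross = 32·37.2500 = 1192.0000
edge 5: (16.5,20.5)→(12.5,31)  cross = 16.5·31 − 12.5·20.5 = 255.2500; (r_i+r_j)·cross = 29·255.2500 = 7402.2500
edge 6: (12.5,31)→(9,37.5)  cross = 12.5·37.5 − 9·31 = 189.7500; (r_i+r_j)·cross = 21.5·189.7500 = 4079.6250
edge 7: (9,37.5)→(4,28)  cross = 9·28 − 4·37.5 = 102.0000; (r_i+r_j)·cross = 13·102.0000 = 1326.0000
edge 8: (4,28)→(3,21.5)  cross = 4·21.5 − 3·28 = 2.0000; (r_i+r_j)·cross = 7·2.0000 = 14.0000
edge 9: (3,21.5)→(1,7)  cross = 3·7 − 1·21.5 = -0.5000; (r_i+r_j)·cross = 4·-0.5000 = -2.0000
Σcross = 634.0000 → A = |Σcross|/2 = 317.0000 mm²
Σ(r_i+r_j)·cross = 15639.1250 → first moment M = |Σ|/6 = 2606.5208
R_c = M/A = 2606.5208/317.0000 = 8.2225 mm
θ = 75° = 1.308997 rad
V = θ·R_c·A = 1.308997·8.2225·317.0000 = 3411.928 mm³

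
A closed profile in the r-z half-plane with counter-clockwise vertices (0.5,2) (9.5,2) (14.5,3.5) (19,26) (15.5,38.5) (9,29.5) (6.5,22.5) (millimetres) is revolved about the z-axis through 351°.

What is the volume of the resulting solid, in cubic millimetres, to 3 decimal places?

Volume = 25065.217 mm³

Profile (r,z), 7 vertices: (0.5,2) (9.5,2) (14.5,3.5) (19,26) (15.5,38.5) (9,29.5) (6.5,22.5)
edge 0: (0.5,2)→(9.5,2)  cross = 0.5·2 − 9.5·2 = -18.0000; (r_i+r_j)·cross = 10·-18.0000 = -180.0000
edge 1: (9.5,2)→(14.5,3.5)  cross = 9.5·3.5 − 14.5·2 = 4.2500; (r_i+r_j)·cross = 24·4.2500 = 102.0000
edge 2: (14.5,3.5)→(19,26)  cross = 14.5·26 − 19·3.5 = 310.5000; (r_i+r_j)·cross = 33.5·310.5000 = 10401.7500
edge 3: (19,26)→(15.5,38.5)  cross = 19·38.5 − 15.5·26 = 328.5000; (r_i+r_j)·cross = 34.5·328.5000 = 11333.2500
edge 4: (15.5,38.5)→(9,29.5)  cross = 15.5·29.5 − 9·38.5 = 110.7500; (r_i+r_j)·cross = 24.5·110.7500 = 2713.3750
edge 5: (9,29.5)→(6.5,22.5)  cross = 9·22.5 − 6.5·29.5 = 10.7500; (r_i+r_j)·cross = 15.5·10.7500 = 166.6250
edge 6: (6.5,22.5)→(0.5,2)  cross = 6.5·2 − 0.5·22.5 = 1.7500; (r_i+r_j)·cross = 7·1.7500 = 12.2500
Σcross = 748.5000 → A = |Σcross|/2 = 374.2500 mm²
Σ(r_i+r_j)·cross = 24549.2500 → first moment M = |Σ|/6 = 4091.5417
R_c = M/A = 4091.5417/374.2500 = 10.9326 mm
θ = 351° = 6.126106 rad
V = θ·R_c·A = 6.126106·10.9326·374.2500 = 25065.217 mm³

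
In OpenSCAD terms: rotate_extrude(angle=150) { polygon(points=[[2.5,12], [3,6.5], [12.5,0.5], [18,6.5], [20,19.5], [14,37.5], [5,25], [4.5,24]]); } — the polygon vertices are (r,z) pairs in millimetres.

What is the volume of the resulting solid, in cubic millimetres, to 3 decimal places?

Volume = 12475.450 mm³

Profile (r,z), 8 vertices: (2.5,12) (3,6.5) (12.5,0.5) (18,6.5) (20,19.5) (14,37.5) (5,25) (4.5,24)
edge 0: (2.5,12)→(3,6.5)  cross = 2.5·6.5 − 3·12 = -19.7500; (r_i+r_j)·cross = 5.5·-19.7500 = -108.6250
edge 1: (3,6.5)→(12.5,0.5)  cross = 3·0.5 − 12.5·6.5 = -79.7500; (r_i+r_j)·cross = 15.5·-79.7500 = -1236.1250
edge 2: (12.5,0.5)→(18,6.5)  cross = 12.5·6.5 − 18·0.5 = 72.2500; (r_i+r_j)·cross = 30.5·72.2500 = 2203.6250
edge 3: (18,6.5)→(20,19.5)  cross = 18·19.5 − 20·6.5 = 221.0000; (r_i+r_j)·cross = 38·221.0000 = 8398.0000
edge 4: (20,19.5)→(14,37.5)  cross = 20·37.5 − 14·19.5 = 477.0000; (r_i+r_j)·cross = 34·477.0000 = 16218.0000
edge 5: (14,37.5)→(5,25)  cross = 14·25 − 5·37.5 = 162.5000; (r_i+r_j)·cross = 19·162.5000 = 3087.5000
edge 6: (5,25)→(4.5,24)  cross = 5·24 − 4.5·25 = 7.5000; (r_i+r_j)·cross = 9.5·7.5000 = 71.2500
edge 7: (4.5,24)→(2.5,12)  cross = 4.5·12 − 2.5·24 = -6.0000; (r_i+r_j)·cross = 7·-6.0000 = -42.0000
Σcross = 834.7500 → A = |Σcross|/2 = 417.3750 mm²
Σ(r_i+r_j)·cross = 28591.6250 → first moment M = |Σ|/6 = 4765.2708
R_c = M/A = 4765.2708/417.3750 = 11.4172 mm
θ = 150° = 2.617994 rad
V = θ·R_c·A = 2.617994·11.4172·417.3750 = 12475.450 mm³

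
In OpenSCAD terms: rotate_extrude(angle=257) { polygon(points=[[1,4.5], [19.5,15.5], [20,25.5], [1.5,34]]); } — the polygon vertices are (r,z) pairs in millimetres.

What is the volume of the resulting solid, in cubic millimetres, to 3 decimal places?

Volume = 14686.075 mm³

Profile (r,z), 4 vertices: (1,4.5) (19.5,15.5) (20,25.5) (1.5,34)
edge 0: (1,4.5)→(19.5,15.5)  cross = 1·15.5 − 19.5·4.5 = -72.2500; (r_i+r_j)·cross = 20.5·-72.2500 = -1481.1250
edge 1: (19.5,15.5)→(20,25.5)  cross = 19.5·25.5 − 20·15.5 = 187.2500; (r_i+r_j)·cross = 39.5·187.2500 = 7396.3750
edge 2: (20,25.5)→(1.5,34)  cross = 20·34 − 1.5·25.5 = 641.7500; (r_i+r_j)·cross = 21.5·641.7500 = 13797.6250
edge 3: (1.5,34)→(1,4.5)  cross = 1.5·4.5 − 1·34 = -27.2500; (r_i+r_j)·cross = 2.5·-27.2500 = -68.1250
Σcross = 729.5000 → A = |Σcross|/2 = 364.7500 mm²
Σ(r_i+r_j)·cross = 19644.7500 → first moment M = |Σ|/6 = 3274.1250
R_c = M/A = 3274.1250/364.7500 = 8.9764 mm
θ = 257° = 4.485496 rad
V = θ·R_c·A = 4.485496·8.9764·364.7500 = 14686.075 mm³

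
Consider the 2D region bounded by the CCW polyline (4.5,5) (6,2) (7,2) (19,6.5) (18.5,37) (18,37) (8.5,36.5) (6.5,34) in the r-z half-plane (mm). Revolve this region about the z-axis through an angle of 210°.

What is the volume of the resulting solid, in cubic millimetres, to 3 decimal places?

Volume = 18939.189 mm³

Profile (r,z), 8 vertices: (4.5,5) (6,2) (7,2) (19,6.5) (18.5,37) (18,37) (8.5,36.5) (6.5,34)
edge 0: (4.5,5)→(6,2)  cross = 4.5·2 − 6·5 = -21.0000; (r_i+r_j)·cross = 10.5·-21.0000 = -220.5000
edge 1: (6,2)→(7,2)  cross = 6·2 − 7·2 = -2.0000; (r_i+r_j)·cross = 13·-2.0000 = -26.0000
edge 2: (7,2)→(19,6.5)  cross = 7·6.5 − 19·2 = 7.5000; (r_i+r_j)·cross = 26·7.5000 = 195.0000
edge 3: (19,6.5)→(18.5,37)  cross = 19·37 − 18.5·6.5 = 582.7500; (r_i+r_j)·cross = 37.5·582.7500 = 21853.1250
edge 4: (18.5,37)→(18,37)  cross = 18.5·37 − 18·37 = 18.5000; (r_i+r_j)·cross = 36.5·18.5000 = 675.2500
edge 5: (18,37)→(8.5,36.5)  cross = 18·36.5 − 8.5·37 = 342.5000; (r_i+r_j)·cross = 26.5·342.5000 = 9076.2500
edge 6: (8.5,36.5)→(6.5,34)  cross = 8.5·34 − 6.5·36.5 = 51.7500; (r_i+r_j)·cross = 15·51.7500 = 776.2500
edge 7: (6.5,34)→(4.5,5)  cross = 6.5·5 − 4.5·34 = -120.5000; (r_i+r_j)·cross = 11·-120.5000 = -1325.5000
Σcross = 859.5000 → A = |Σcross|/2 = 429.7500 mm²
Σ(r_i+r_j)·cross = 31003.8750 → first moment M = |Σ|/6 = 5167.3125
R_c = M/A = 5167.3125/429.7500 = 12.0240 mm
θ = 210° = 3.665191 rad
V = θ·R_c·A = 3.665191·12.0240·429.7500 = 18939.189 mm³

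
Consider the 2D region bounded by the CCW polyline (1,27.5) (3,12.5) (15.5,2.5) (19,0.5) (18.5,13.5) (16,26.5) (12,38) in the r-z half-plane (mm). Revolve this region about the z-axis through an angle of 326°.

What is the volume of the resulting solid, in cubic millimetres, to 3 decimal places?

Volume = 24231.322 mm³

Profile (r,z), 7 vertices: (1,27.5) (3,12.5) (15.5,2.5) (19,0.5) (18.5,13.5) (16,26.5) (12,38)
edge 0: (1,27.5)→(3,12.5)  cross = 1·12.5 − 3·27.5 = -70.0000; (r_i+r_j)·cross = 4·-70.0000 = -280.0000
edge 1: (3,12.5)→(15.5,2.5)  cross = 3·2.5 − 15.5·12.5 = -186.2500; (r_i+r_j)·cross = 18.5·-186.2500 = -3445.6250
edge 2: (15.5,2.5)→(19,0.5)  cross = 15.5·0.5 − 19·2.5 = -39.7500; (r_i+r_j)·cross = 34.5·-39.7500 = -1371.3750
edge 3: (19,0.5)→(18.5,13.5)  cross = 19·13.5 − 18.5·0.5 = 247.2500; (r_i+r_j)·cross = 37.5·247.2500 = 9271.8750
edge 4: (18.5,13.5)→(16,26.5)  cross = 18.5·26.5 − 16·13.5 = 274.2500; (r_i+r_j)·cross = 34.5·274.2500 = 9461.6250
edge 5: (16,26.5)→(12,38)  cross = 16·38 − 12·26.5 = 290.0000; (r_i+r_j)·cross = 28·290.0000 = 8120.0000
edge 6: (12,38)→(1,27.5)  cross = 12·27.5 − 1·38 = 292.0000; (r_i+r_j)·cross = 13·292.0000 = 3796.0000
Σcross = 807.5000 → A = |Σcross|/2 = 403.7500 mm²
Σ(r_i+r_j)·cross = 25552.5000 → first moment M = |Σ|/6 = 4258.7500
R_c = M/A = 4258.7500/403.7500 = 10.5480 mm
θ = 326° = 5.689773 rad
V = θ·R_c·A = 5.689773·10.5480·403.7500 = 24231.322 mm³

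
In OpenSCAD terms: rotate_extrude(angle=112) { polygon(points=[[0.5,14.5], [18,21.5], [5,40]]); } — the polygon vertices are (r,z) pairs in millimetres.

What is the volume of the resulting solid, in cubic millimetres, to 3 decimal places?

Volume = 3175.400 mm³

Profile (r,z), 3 vertices: (0.5,14.5) (18,21.5) (5,40)
edge 0: (0.5,14.5)→(18,21.5)  cross = 0.5·21.5 − 18·14.5 = -250.2500; (r_i+r_j)·cross = 18.5·-250.2500 = -4629.6250
edge 1: (18,21.5)→(5,40)  cross = 18·40 − 5·21.5 = 612.5000; (r_i+r_j)·cross = 23·612.5000 = 14087.5000
edge 2: (5,40)→(0.5,14.5)  cross = 5·14.5 − 0.5·40 = 52.5000; (r_i+r_j)·cross = 5.5·52.5000 = 288.7500
Σcross = 414.7500 → A = |Σcross|/2 = 207.3750 mm²
Σ(r_i+r_j)·cross = 9746.6250 → first moment M = |Σ|/6 = 1624.4375
R_c = M/A = 1624.4375/207.3750 = 7.8333 mm
θ = 112° = 1.954769 rad
V = θ·R_c·A = 1.954769·7.8333·207.3750 = 3175.400 mm³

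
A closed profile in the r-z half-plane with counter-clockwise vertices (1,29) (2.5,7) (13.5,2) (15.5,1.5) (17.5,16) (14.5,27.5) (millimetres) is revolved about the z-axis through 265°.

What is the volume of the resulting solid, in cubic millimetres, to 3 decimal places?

Volume = 14964.006 mm³

Profile (r,z), 6 vertices: (1,29) (2.5,7) (13.5,2) (15.5,1.5) (17.5,16) (14.5,27.5)
edge 0: (1,29)→(2.5,7)  cross = 1·7 − 2.5·29 = -65.5000; (r_i+r_j)·cross = 3.5·-65.5000 = -229.2500
edge 1: (2.5,7)→(13.5,2)  cross = 2.5·2 − 13.5·7 = -89.5000; (r_i+r_j)·cross = 16·-89.5000 = -1432.0000
edge 2: (13.5,2)→(15.5,1.5)  cross = 13.5·1.5 − 15.5·2 = -10.7500; (r_i+r_j)·cross = 29·-10.7500 = -311.7500
edge 3: (15.5,1.5)→(17.5,16)  cross = 15.5·16 − 17.5·1.5 = 221.7500; (r_i+r_j)·cross = 33·221.7500 = 7317.7500
edge 4: (17.5,16)→(14.5,27.5)  cross = 17.5·27.5 − 14.5·16 = 249.2500; (r_i+r_j)·cross = 32·249.2500 = 7976.0000
edge 5: (14.5,27.5)→(1,29)  cross = 14.5·29 − 1·27.5 = 393.0000; (r_i+r_j)·cross = 15.5·393.0000 = 6091.5000
Σcross = 698.2500 → A = |Σcross|/2 = 349.1250 mm²
Σ(r_i+r_j)·cross = 19412.2500 → first moment M = |Σ|/6 = 3235.3750
R_c = M/A = 3235.3750/349.1250 = 9.2671 mm
θ = 265° = 4.625123 rad
V = θ·R_c·A = 4.625123·9.2671·349.1250 = 14964.006 mm³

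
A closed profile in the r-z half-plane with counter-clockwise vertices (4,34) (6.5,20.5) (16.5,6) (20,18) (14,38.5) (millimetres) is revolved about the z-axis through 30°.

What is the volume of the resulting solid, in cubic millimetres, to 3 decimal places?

Volume = 1878.520 mm³

Profile (r,z), 5 vertices: (4,34) (6.5,20.5) (16.5,6) (20,18) (14,38.5)
edge 0: (4,34)→(6.5,20.5)  cross = 4·20.5 − 6.5·34 = -139.0000; (r_i+r_j)·cross = 10.5·-139.0000 = -1459.5000
edge 1: (6.5,20.5)→(16.5,6)  cross = 6.5·6 − 16.5·20.5 = -299.2500; (r_i+r_j)·cross = 23·-299.2500 = -6882.7500
edge 2: (16.5,6)→(20,18)  cross = 16.5·18 − 20·6 = 177.0000; (r_i+r_j)·cross = 36.5·177.0000 = 6460.5000
edge 3: (20,18)→(14,38.5)  cross = 20·38.5 − 14·18 = 518.0000; (r_i+r_j)·cross = 34·518.0000 = 17612.0000
edge 4: (14,38.5)→(4,34)  cross = 14·34 − 4·38.5 = 322.0000; (r_i+r_j)·cross = 18·322.0000 = 5796.0000
Σcross = 578.7500 → A = |Σcross|/2 = 289.3750 mm²
Σ(r_i+r_j)·cross = 21526.2500 → first moment M = |Σ|/6 = 3587.7083
R_c = M/A = 3587.7083/289.3750 = 12.3981 mm
θ = 30° = 0.523599 rad
V = θ·R_c·A = 0.523599·12.3981·289.3750 = 1878.520 mm³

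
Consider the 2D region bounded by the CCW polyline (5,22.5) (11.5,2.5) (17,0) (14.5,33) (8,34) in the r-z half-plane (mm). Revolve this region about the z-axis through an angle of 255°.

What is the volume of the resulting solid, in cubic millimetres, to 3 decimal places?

Profile (r,z), 5 vertices: (5,22.5) (11.5,2.5) (17,0) (14.5,33) (8,34)
edge 0: (5,22.5)→(11.5,2.5)  cross = 5·2.5 − 11.5·22.5 = -246.2500; (r_i+r_j)·cross = 16.5·-246.2500 = -4063.1250
edge 1: (11.5,2.5)→(17,0)  cross = 11.5·0 − 17·2.5 = -42.5000; (r_i+r_j)·cross = 28.5·-42.5000 = -1211.2500
edge 2: (17,0)→(14.5,33)  cross = 17·33 − 14.5·0 = 561.0000; (r_i+r_j)·cross = 31.5·561.0000 = 17671.5000
edge 3: (14.5,33)→(8,34)  cross = 14.5·34 − 8·33 = 229.0000; (r_i+r_j)·cross = 22.5·229.0000 = 5152.5000
edge 4: (8,34)→(5,22.5)  cross = 8·22.5 − 5·34 = 10.0000; (r_i+r_j)·cross = 13·10.0000 = 130.0000
Σcross = 511.2500 → A = |Σcross|/2 = 255.6250 mm²
Σ(r_i+r_j)·cross = 17679.6250 → first moment M = |Σ|/6 = 2946.6042
R_c = M/A = 2946.6042/255.6250 = 11.5271 mm
θ = 255° = 4.450590 rad
V = θ·R_c·A = 4.450590·11.5271·255.6250 = 13114.126 mm³

Volume = 13114.126 mm³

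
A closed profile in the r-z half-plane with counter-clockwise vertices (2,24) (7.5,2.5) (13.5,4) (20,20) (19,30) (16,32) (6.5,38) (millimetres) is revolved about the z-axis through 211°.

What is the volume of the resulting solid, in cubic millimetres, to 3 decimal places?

Profile (r,z), 7 vertices: (2,24) (7.5,2.5) (13.5,4) (20,20) (19,30) (16,32) (6.5,38)
edge 0: (2,24)→(7.5,2.5)  cross = 2·2.5 − 7.5·24 = -175.0000; (r_i+r_j)·cross = 9.5·-175.0000 = -1662.5000
edge 1: (7.5,2.5)→(13.5,4)  cross = 7.5·4 − 13.5·2.5 = -3.7500; (r_i+r_j)·cross = 21·-3.7500 = -78.7500
edge 2: (13.5,4)→(20,20)  cross = 13.5·20 − 20·4 = 190.0000; (r_i+r_j)·cross = 33.5·190.0000 = 6365.0000
edge 3: (20,20)→(19,30)  cross = 20·30 − 19·20 = 220.0000; (r_i+r_j)·cross = 39·220.0000 = 8580.0000
edge 4: (19,30)→(16,32)  cross = 19·32 − 16·30 = 128.0000; (r_i+r_j)·cross = 35·128.0000 = 4480.0000
edge 5: (16,32)→(6.5,38)  cross = 16·38 − 6.5·32 = 400.0000; (r_i+r_j)·cross = 22.5·400.0000 = 9000.0000
edge 6: (6.5,38)→(2,24)  cross = 6.5·24 − 2·38 = 80.0000; (r_i+r_j)·cross = 8.5·80.0000 = 680.0000
Σcross = 839.2500 → A = |Σcross|/2 = 419.6250 mm²
Σ(r_i+r_j)·cross = 27363.7500 → first moment M = |Σ|/6 = 4560.6250
R_c = M/A = 4560.6250/419.6250 = 10.8683 mm
θ = 211° = 3.682645 rad
V = θ·R_c·A = 3.682645·10.8683·419.6250 = 16795.162 mm³

Volume = 16795.162 mm³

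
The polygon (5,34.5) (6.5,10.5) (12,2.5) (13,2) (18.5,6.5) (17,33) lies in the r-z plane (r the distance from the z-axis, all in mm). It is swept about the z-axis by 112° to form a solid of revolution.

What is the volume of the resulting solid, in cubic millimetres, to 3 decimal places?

Volume = 7917.221 mm³

Profile (r,z), 6 vertices: (5,34.5) (6.5,10.5) (12,2.5) (13,2) (18.5,6.5) (17,33)
edge 0: (5,34.5)→(6.5,10.5)  cross = 5·10.5 − 6.5·34.5 = -171.7500; (r_i+r_j)·cross = 11.5·-171.7500 = -1975.1250
edge 1: (6.5,10.5)→(12,2.5)  cross = 6.5·2.5 − 12·10.5 = -109.7500; (r_i+r_j)·cross = 18.5·-109.7500 = -2030.3750
edge 2: (12,2.5)→(13,2)  cross = 12·2 − 13·2.5 = -8.5000; (r_i+r_j)·cross = 25·-8.5000 = -212.5000
edge 3: (13,2)→(18.5,6.5)  cross = 13·6.5 − 18.5·2 = 47.5000; (r_i+r_j)·cross = 31.5·47.5000 = 1496.2500
edge 4: (18.5,6.5)→(17,33)  cross = 18.5·33 − 17·6.5 = 500.0000; (r_i+r_j)·cross = 35.5·500.0000 = 17750.0000
edge 5: (17,33)→(5,34.5)  cross = 17·34.5 − 5·33 = 421.5000; (r_i+r_j)·cross = 22·421.5000 = 9273.0000
Σcross = 679.0000 → A = |Σcross|/2 = 339.5000 mm²
Σ(r_i+r_j)·cross = 24301.2500 → first moment M = |Σ|/6 = 4050.2083
R_c = M/A = 4050.2083/339.5000 = 11.9299 mm
θ = 112° = 1.954769 rad
V = θ·R_c·A = 1.954769·11.9299·339.5000 = 7917.221 mm³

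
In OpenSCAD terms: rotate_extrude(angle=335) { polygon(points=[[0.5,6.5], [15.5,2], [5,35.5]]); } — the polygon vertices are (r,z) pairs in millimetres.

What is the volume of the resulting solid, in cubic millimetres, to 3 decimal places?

Profile (r,z), 3 vertices: (0.5,6.5) (15.5,2) (5,35.5)
edge 0: (0.5,6.5)→(15.5,2)  cross = 0.5·2 − 15.5·6.5 = -99.7500; (r_i+r_j)·cross = 16·-99.7500 = -1596.0000
edge 1: (15.5,2)→(5,35.5)  cross = 15.5·35.5 − 5·2 = 540.2500; (r_i+r_j)·cross = 20.5·540.2500 = 11075.1250
edge 2: (5,35.5)→(0.5,6.5)  cross = 5·6.5 − 0.5·35.5 = 14.7500; (r_i+r_j)·cross = 5.5·14.7500 = 81.1250
Σcross = 455.2500 → A = |Σcross|/2 = 227.6250 mm²
Σ(r_i+r_j)·cross = 9560.2500 → first moment M = |Σ|/6 = 1593.3750
R_c = M/A = 1593.3750/227.6250 = 7.0000 mm
θ = 335° = 5.846853 rad
V = θ·R_c·A = 5.846853·7.0000·227.6250 = 9316.229 mm³

Volume = 9316.229 mm³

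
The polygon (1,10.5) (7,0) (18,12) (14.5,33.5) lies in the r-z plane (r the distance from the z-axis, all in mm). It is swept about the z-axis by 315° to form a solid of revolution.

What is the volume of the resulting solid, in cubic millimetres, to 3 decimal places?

Volume = 15847.486 mm³

Profile (r,z), 4 vertices: (1,10.5) (7,0) (18,12) (14.5,33.5)
edge 0: (1,10.5)→(7,0)  cross = 1·0 − 7·10.5 = -73.5000; (r_i+r_j)·cross = 8·-73.5000 = -588.0000
edge 1: (7,0)→(18,12)  cross = 7·12 − 18·0 = 84.0000; (r_i+r_j)·cross = 25·84.0000 = 2100.0000
edge 2: (18,12)→(14.5,33.5)  cross = 18·33.5 − 14.5·12 = 429.0000; (r_i+r_j)·cross = 32.5·429.0000 = 13942.5000
edge 3: (14.5,33.5)→(1,10.5)  cross = 14.5·10.5 − 1·33.5 = 118.7500; (r_i+r_j)·cross = 15.5·118.7500 = 1840.6250
Σcross = 558.2500 → A = |Σcross|/2 = 279.1250 mm²
Σ(r_i+r_j)·cross = 17295.1250 → first moment M = |Σ|/6 = 2882.5208
R_c = M/A = 2882.5208/279.1250 = 10.3270 mm
θ = 315° = 5.497787 rad
V = θ·R_c·A = 5.497787·10.3270·279.1250 = 15847.486 mm³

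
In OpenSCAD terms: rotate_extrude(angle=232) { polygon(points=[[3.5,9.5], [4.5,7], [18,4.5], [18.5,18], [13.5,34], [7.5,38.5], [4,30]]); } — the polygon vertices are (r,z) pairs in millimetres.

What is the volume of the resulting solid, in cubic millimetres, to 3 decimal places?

Profile (r,z), 7 vertices: (3.5,9.5) (4.5,7) (18,4.5) (18.5,18) (13.5,34) (7.5,38.5) (4,30)
edge 0: (3.5,9.5)→(4.5,7)  cross = 3.5·7 − 4.5·9.5 = -18.2500; (r_i+r_j)·cross = 8·-18.2500 = -146.0000
edge 1: (4.5,7)→(18,4.5)  cross = 4.5·4.5 − 18·7 = -105.7500; (r_i+r_j)·cross = 22.5·-105.7500 = -2379.3750
edge 2: (18,4.5)→(18.5,18)  cross = 18·18 − 18.5·4.5 = 240.7500; (r_i+r_j)·cross = 36.5·240.7500 = 8787.3750
edge 3: (18.5,18)→(13.5,34)  cross = 18.5·34 − 13.5·18 = 386.0000; (r_i+r_j)·cross = 32·386.0000 = 12352.0000
edge 4: (13.5,34)→(7.5,38.5)  cross = 13.5·38.5 − 7.5·34 = 264.7500; (r_i+r_j)·cross = 21·264.7500 = 5559.7500
edge 5: (7.5,38.5)→(4,30)  cross = 7.5·30 − 4·38.5 = 71.0000; (r_i+r_j)·cross = 11.5·71.0000 = 816.5000
edge 6: (4,30)→(3.5,9.5)  cross = 4·9.5 − 3.5·30 = -67.0000; (r_i+r_j)·cross = 7.5·-67.0000 = -502.5000
Σcross = 771.5000 → A = |Σcross|/2 = 385.7500 mm²
Σ(r_i+r_j)·cross = 24487.7500 → first moment M = |Σ|/6 = 4081.2917
R_c = M/A = 4081.2917/385.7500 = 10.5801 mm
θ = 232° = 4.049164 rad
V = θ·R_c·A = 4.049164·10.5801·385.7500 = 16525.819 mm³

Volume = 16525.819 mm³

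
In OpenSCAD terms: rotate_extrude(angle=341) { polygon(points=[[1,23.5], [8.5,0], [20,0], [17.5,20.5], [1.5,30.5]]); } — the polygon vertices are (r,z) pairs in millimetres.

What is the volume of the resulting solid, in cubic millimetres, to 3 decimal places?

Profile (r,z), 5 vertices: (1,23.5) (8.5,0) (20,0) (17.5,20.5) (1.5,30.5)
edge 0: (1,23.5)→(8.5,0)  cross = 1·0 − 8.5·23.5 = -199.7500; (r_i+r_j)·cross = 9.5·-199.7500 = -1897.6250
edge 1: (8.5,0)→(20,0)  cross = 8.5·0 − 20·0 = 0.0000; (r_i+r_j)·cross = 28.5·0.0000 = 0.0000
edge 2: (20,0)→(17.5,20.5)  cross = 20·20.5 − 17.5·0 = 410.0000; (r_i+r_j)·cross = 37.5·410.0000 = 15375.0000
edge 3: (17.5,20.5)→(1.5,30.5)  cross = 17.5·30.5 − 1.5·20.5 = 503.0000; (r_i+r_j)·cross = 19·503.0000 = 9557.0000
edge 4: (1.5,30.5)→(1,23.5)  cross = 1.5·23.5 − 1·30.5 = 4.7500; (r_i+r_j)·cross = 2.5·4.7500 = 11.8750
Σcross = 718.0000 → A = |Σcross|/2 = 359.0000 mm²
Σ(r_i+r_j)·cross = 23046.2500 → first moment M = |Σ|/6 = 3841.0417
R_c = M/A = 3841.0417/359.0000 = 10.6993 mm
θ = 341° = 5.951573 rad
V = θ·R_c·A = 5.951573·10.6993·359.0000 = 22860.239 mm³

Volume = 22860.239 mm³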